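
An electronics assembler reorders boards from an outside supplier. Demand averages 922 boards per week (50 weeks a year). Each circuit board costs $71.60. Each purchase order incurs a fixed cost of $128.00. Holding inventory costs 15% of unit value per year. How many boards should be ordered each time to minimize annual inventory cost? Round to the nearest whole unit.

Q* ≈ 1,048 boards

Annual demand D = 922 × 50 = 46,100.
Holding cost H = 0.15 × $71.60 = $10.7400 per unit per year.
EOQ = √(2DS / H) = √(2 × 46,100 × 128 / 10.74).
= √(11,801,600 / 10.74) = √1,098,845.4376 ≈ 1048.258.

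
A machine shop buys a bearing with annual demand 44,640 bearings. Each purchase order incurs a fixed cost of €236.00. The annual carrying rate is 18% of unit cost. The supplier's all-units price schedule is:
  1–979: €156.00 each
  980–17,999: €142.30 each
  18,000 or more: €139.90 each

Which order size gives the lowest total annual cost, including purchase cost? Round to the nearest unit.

Holding cost per unit per year at price C is H = 0.18·C.
For each price level, check whether its EOQ is feasible; otherwise the best quantity at that price is the breakpoint.
EOQ at €156.00 = 866.2 (feasible in tier 1): TC = 44,640×€156.00 + (44,640/866.2)×236 + (866.2/2)×0.18×€156.00 = €6,988,163.81.
EOQ at €142.30 = 907.0 < 980, so use break Q=980: TC = 44,640×€142.30 + (44,640/980.0)×236 + (980.0/2)×0.18×€142.30 = €6,375,572.90.
EOQ at €139.90 = 914.7 < 18000, so use break Q=18000: TC = 44,640×€139.90 + (44,640/18000.0)×236 + (18000.0/2)×0.18×€139.90 = €6,472,359.28.
Lowest total cost is €6,375,572.90 at Q = 980.0.

Q* ≈ 980 bearings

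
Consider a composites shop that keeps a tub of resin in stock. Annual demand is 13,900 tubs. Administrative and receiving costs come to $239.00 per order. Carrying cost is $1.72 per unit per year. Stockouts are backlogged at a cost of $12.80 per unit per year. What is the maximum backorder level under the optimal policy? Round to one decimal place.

With planned backorders, Q* = √(2DS/H) · √((H+B)/B).
√(2DS/H) = √(2 × 13,900 × 239 / 1.72) = 1965.428.
√((H+B)/B) = √((1.72+12.8)/12.8) = 1.0651.
Q* ≈ 2093.319.
S* = Q* · H/(H+B) = 2093.319 × 1.72/14.52 ≈ 247.969.

S* ≈ 248.0 tubs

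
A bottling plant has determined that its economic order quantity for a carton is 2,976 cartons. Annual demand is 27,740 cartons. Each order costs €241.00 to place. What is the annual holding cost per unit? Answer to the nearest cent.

H ≈ €1.51

Invert the EOQ relation Q*² = 2DS/H.
From Q* = √(2DS/H): H = 2DS / Q*² = 2 × 27,740 × 241 / 2,976² = 1.5097.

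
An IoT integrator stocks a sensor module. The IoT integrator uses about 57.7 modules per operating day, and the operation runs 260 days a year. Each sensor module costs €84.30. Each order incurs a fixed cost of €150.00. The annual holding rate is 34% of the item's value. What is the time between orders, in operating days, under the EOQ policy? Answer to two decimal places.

Annual demand D = 57.7 × 260 = 15,002.
Holding cost H = 0.34 × €84.30 = €28.6620 per unit per year.
The optimal lot size = √(2DS/H) = √(2 × 15,002 × 150 / 28.662) ≈ 396.26.
Cycle time = Q*/D × 260 = 396.26 / 15,002 × 260 ≈ 6.868 days.

T ≈ 6.87 days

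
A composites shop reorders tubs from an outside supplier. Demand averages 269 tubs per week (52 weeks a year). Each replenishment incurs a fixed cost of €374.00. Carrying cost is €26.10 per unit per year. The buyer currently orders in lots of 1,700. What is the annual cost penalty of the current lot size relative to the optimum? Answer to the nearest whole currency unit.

Extra cost ≈ €8,737 per year

Annual demand D = 269 × 52 = 13,988.
EOQ = √(2DS/H) = √(2 × 13,988 × 374 / 26.1) ≈ 633.15.
Cost at Q* = (D/Q*)S + (Q*/2)H = √(2DSH) ≈ €16,525.28.
Cost at Q = 1,700: (13,988/1,700)×374 + (1,700/2)×26.1 = €3,077.36 + €22,185.00 = €25,262.36.
Excess = €25,262.36 − €16,525.28 = €8,737.08.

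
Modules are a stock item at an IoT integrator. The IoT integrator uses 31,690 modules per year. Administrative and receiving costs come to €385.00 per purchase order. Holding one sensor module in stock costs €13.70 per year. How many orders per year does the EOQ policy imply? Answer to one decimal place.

EOQ = √(2DS/H) = √(2 × 31,690 × 385 / 13.7) ≈ 1334.58.
Orders per year = D / Q* = 31,690 / 1334.58 ≈ 23.745.

N ≈ 23.7 orders per year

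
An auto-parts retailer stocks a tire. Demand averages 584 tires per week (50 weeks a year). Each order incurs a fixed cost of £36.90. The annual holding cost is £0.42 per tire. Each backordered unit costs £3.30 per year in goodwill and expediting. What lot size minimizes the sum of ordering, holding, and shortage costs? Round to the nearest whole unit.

Q* ≈ 2,405 tires

Annual demand D = 584 × 50 = 29,200.
With planned backorders, Q* = √(2DS/H) · √((H+B)/B).
√(2DS/H) = √(2 × 29,200 × 36.9 / 0.42) = 2265.140.
√((H+B)/B) = √((0.42+3.3)/3.3) = 1.0617.
Q* ≈ 2404.969.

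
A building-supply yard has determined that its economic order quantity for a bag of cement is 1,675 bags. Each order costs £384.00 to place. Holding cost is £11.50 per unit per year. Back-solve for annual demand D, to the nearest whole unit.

The basic EOQ model gives Q* = √(2DS/H); rearrange for the unknown.
From Q* = √(2DS/H): D = Q*²H / (2S) = 1,675² × 11.5 / (2 × 384) = 42011.312.

D ≈ 42,011 bags per year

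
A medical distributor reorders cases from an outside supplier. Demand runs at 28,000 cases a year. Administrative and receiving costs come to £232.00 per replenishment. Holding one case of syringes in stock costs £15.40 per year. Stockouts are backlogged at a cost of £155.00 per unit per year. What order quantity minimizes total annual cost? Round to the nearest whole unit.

Q* ≈ 963 cases

With planned backorders, Q* = √(2DS/H) · √((H+B)/B).
√(2DS/H) = √(2 × 28,000 × 232 / 15.4) = 918.497.
√((H+B)/B) = √((15.4+155)/155) = 1.0485.
Q* ≈ 963.045.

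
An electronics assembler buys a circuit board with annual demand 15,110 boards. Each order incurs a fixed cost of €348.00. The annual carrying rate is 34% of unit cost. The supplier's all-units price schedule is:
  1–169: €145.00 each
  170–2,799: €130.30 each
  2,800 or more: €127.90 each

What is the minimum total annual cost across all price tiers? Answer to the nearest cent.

Holding cost per unit per year at price C is H = 0.34·C.
Candidates are each tier's EOQ (if it falls in that tier) and each price-break quantity.
Tier 1 (€145.00): EOQ = 461.9 exceeds tier's upper bound 169, so this tier is dominated.
EOQ at €130.30 = 487.2 (feasible in tier 2): TC = 15,110×€130.30 + (15,110/487.2)×348 + (487.2/2)×0.34×€130.30 = €1,990,417.82.
EOQ at €127.90 = 491.8 < 2800, so use break Q=2800: TC = 15,110×€127.90 + (15,110/2800.0)×348 + (2800.0/2)×0.34×€127.90 = €1,995,327.36.
Lowest total cost among the candidates is at Q = 487.2.

TC* ≈ €1,990,417.82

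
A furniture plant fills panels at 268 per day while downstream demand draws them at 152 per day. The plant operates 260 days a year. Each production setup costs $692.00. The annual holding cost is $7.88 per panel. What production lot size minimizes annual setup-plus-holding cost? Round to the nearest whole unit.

Annual demand D = 152 × 260 = 39,520.
Production build-up factor (1 − d/p) = 1 − 152/268 = 0.4328.
Q* = √(2DS / (H(1 − d/p))) = √(2 × 39,520 × 692 / (7.88 × 0.4328)).
= √(54,695,680 / 3.4107) ≈ 4004.532.

Q* ≈ 4,005 panels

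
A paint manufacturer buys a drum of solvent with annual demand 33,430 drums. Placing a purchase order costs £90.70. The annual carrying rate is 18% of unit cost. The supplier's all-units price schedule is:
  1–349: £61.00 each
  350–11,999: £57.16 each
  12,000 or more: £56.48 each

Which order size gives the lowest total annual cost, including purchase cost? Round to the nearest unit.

Q* ≈ 768 drums

Holding cost per unit per year at price C is H = 0.18·C.
Candidates are each tier's EOQ (if it falls in that tier) and each price-break quantity.
Tier 1 (£61.00): EOQ = 743.2 exceeds tier's upper bound 349, so this tier is dominated.
EOQ at £57.16 = 767.7 (feasible in tier 2): TC = 33,430×£57.16 + (33,430/767.7)×90.7 + (767.7/2)×0.18×£57.16 = £1,918,757.75.
EOQ at £56.48 = 772.3 < 12000, so use break Q=12000: TC = 33,430×£56.48 + (33,430/12000.0)×90.7 + (12000.0/2)×0.18×£56.48 = £1,949,377.48.
Lowest total cost is £1,918,757.75 at Q = 767.7.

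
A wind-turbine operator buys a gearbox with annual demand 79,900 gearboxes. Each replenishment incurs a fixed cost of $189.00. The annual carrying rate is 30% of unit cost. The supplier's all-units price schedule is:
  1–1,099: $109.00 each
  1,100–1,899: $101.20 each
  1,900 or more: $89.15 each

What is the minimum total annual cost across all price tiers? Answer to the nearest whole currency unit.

Holding cost per unit per year at price C is H = 0.30·C.
For each price level, check whether its EOQ is feasible; otherwise the best quantity at that price is the breakpoint.
EOQ at $109.00 = 961.0 (feasible in tier 1): TC = 79,900×$109.00 + (79,900/961.0)×189 + (961.0/2)×0.30×$109.00 = $8,740,526.29.
EOQ at $101.20 = 997.4 < 1100, so use break Q=1100: TC = 79,900×$101.20 + (79,900/1100.0)×189 + (1100.0/2)×0.30×$101.20 = $8,116,306.27.
EOQ at $89.15 = 1062.7 < 1900, so use break Q=1900: TC = 79,900×$89.15 + (79,900/1900.0)×189 + (1900.0/2)×0.30×$89.15 = $7,156,440.70.
Lowest total cost among the candidates is at Q = 1900.0.

TC* ≈ $7,156,441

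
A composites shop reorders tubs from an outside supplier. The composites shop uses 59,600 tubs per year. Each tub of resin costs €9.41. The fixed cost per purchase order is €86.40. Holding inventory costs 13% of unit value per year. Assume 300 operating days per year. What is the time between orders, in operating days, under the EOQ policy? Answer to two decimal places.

Holding cost H = 0.13 × €9.41 = €1.2233 per unit per year.
Q* = √(2DS/H) = √(2 × 59,600 × 86.4 / 1.2233) ≈ 2901.54.
Cycle time = Q*/D × 300 = 2901.54 / 59,600 × 300 ≈ 14.605 days.

T ≈ 14.61 days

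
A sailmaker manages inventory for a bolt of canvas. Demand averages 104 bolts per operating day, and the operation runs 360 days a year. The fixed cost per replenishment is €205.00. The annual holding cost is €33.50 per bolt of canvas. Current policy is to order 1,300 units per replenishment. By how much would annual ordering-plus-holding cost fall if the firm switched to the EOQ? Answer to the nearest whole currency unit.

Extra cost ≈ €5,002 per year

Annual demand D = 104 × 360 = 37,440.
EOQ = √(2DS/H) = √(2 × 37,440 × 205 / 33.5) ≈ 676.92.
Cost at Q* = (D/Q*)S + (Q*/2)H = √(2DSH) ≈ €22,676.83.
Cost at Q = 1,300: (37,440/1,300)×205 + (1,300/2)×33.5 = €5,904.00 + €21,775.00 = €27,679.00.
Excess = €27,679.00 − €22,676.83 = €5,002.17.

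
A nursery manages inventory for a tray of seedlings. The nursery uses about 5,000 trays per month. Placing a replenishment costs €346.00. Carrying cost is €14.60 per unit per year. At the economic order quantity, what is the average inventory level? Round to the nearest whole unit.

Annual demand D = 5,000 × 12 = 60,000.
The optimal lot size = √(2DS/H) = √(2 × 60,000 × 346 / 14.6) ≈ 1686.37.
Average inventory = Q*/2 ≈ 1686.37 / 2 = 843.184.

Average inventory ≈ 843 trays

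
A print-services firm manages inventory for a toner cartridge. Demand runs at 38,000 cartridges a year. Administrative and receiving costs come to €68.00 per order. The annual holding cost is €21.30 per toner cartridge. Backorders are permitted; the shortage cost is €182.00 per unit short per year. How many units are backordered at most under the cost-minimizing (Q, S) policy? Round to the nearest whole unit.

S* ≈ 55 cartridges

With planned backorders, Q* = √(2DS/H) · √((H+B)/B).
√(2DS/H) = √(2 × 38,000 × 68 / 21.3) = 492.574.
√((H+B)/B) = √((21.3+182)/182) = 1.0569.
Q* ≈ 520.600.
S* = Q* · H/(H+B) = 520.600 × 21.3/203.3 ≈ 54.544.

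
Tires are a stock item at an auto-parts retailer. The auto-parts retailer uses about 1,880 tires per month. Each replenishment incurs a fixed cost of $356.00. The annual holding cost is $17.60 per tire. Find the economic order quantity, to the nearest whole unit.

Annual demand D = 1,880 × 12 = 22,560.
EOQ = √(2DS / H) = √(2 × 22,560 × 356 / 17.6).
= √(16,062,720 / 17.6) = √912,654.5455 ≈ 955.330.

Q* ≈ 955 tires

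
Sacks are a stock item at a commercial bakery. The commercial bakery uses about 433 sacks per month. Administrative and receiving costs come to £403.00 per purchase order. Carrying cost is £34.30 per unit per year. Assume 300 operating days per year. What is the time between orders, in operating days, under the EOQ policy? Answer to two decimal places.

T ≈ 20.17 days

Annual demand D = 433 × 12 = 5,196.
EOQ = √(2DS/H) = √(2 × 5,196 × 403 / 34.3) ≈ 349.43.
Cycle time = Q*/D × 300 = 349.43 / 5,196 × 300 ≈ 20.175 days.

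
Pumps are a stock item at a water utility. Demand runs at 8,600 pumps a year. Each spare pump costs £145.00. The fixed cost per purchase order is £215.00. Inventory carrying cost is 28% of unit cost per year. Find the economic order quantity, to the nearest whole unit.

Q* ≈ 302 pumps

Holding cost H = 0.28 × £145.00 = £40.6000 per unit per year.
EOQ = √(2DS / H) = √(2 × 8,600 × 215 / 40.6).
= √(3,698,000 / 40.6) = √91,083.7438 ≈ 301.801.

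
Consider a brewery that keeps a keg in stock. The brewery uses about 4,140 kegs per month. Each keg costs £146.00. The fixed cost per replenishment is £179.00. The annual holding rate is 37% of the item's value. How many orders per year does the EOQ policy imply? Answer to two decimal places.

Annual demand D = 4,140 × 12 = 49,680.
Holding cost H = 0.37 × £146.00 = £54.0200 per unit per year.
Q* = √(2DS/H) = √(2 × 49,680 × 179 / 54.02) ≈ 573.79.
Orders per year = D / Q* = 49,680 / 573.79 ≈ 86.582.

N ≈ 86.58 orders per year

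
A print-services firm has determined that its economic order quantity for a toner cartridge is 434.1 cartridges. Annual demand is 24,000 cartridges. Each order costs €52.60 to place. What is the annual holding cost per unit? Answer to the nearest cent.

H ≈ €13.40

Squaring Q* = √(2DS/H) gives Q*² = 2DS/H.
From Q* = √(2DS/H): H = 2DS / Q*² = 2 × 24,000 × 52.6 / 434.1² = 13.3982.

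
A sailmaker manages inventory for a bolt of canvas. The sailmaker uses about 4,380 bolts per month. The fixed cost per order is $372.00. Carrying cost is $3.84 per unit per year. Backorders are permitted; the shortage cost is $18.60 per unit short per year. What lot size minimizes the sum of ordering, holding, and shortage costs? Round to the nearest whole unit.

Annual demand D = 4,380 × 12 = 52,560.
With planned backorders, Q* = √(2DS/H) · √((H+B)/B).
√(2DS/H) = √(2 × 52,560 × 372 / 3.84) = 3191.160.
√((H+B)/B) = √((3.84+18.6)/18.6) = 1.0984.
Q* ≈ 3505.125.

Q* ≈ 3,505 bolts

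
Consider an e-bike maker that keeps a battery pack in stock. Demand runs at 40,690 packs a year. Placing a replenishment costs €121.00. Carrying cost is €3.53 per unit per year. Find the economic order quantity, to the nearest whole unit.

EOQ = √(2DS / H) = √(2 × 40,690 × 121 / 3.53).
= √(9,846,980 / 3.53) = √2,789,512.7479 ≈ 1670.183.

Q* ≈ 1,670 packs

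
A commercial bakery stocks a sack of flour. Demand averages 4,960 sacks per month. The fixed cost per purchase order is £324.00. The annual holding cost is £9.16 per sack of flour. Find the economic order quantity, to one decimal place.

Annual demand D = 4,960 × 12 = 59,520.
EOQ = √(2DS / H) = √(2 × 59,520 × 324 / 9.16).
= √(38,568,960 / 9.16) = √4,210,585.1528 ≈ 2051.971.

Q* ≈ 2,052.0 sacks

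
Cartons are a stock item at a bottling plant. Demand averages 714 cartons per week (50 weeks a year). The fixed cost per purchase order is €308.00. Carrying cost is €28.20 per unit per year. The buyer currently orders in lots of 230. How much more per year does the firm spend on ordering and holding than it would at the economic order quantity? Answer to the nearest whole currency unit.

Annual demand D = 714 × 50 = 35,700.
EOQ = √(2DS/H) = √(2 × 35,700 × 308 / 28.2) ≈ 883.08.
Cost at Q* = (D/Q*)S + (Q*/2)H = √(2DSH) ≈ €24,902.85.
Cost at Q = 230: (35,700/230)×308 + (230/2)×28.2 = €47,806.96 + €3,243.00 = €51,049.96.
Excess = €51,049.96 − €24,902.85 = €26,147.11.

Extra cost ≈ €26,147 per year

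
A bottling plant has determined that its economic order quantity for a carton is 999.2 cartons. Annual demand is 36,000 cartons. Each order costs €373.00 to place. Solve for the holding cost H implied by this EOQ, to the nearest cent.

H ≈ €26.90

Squaring Q* = √(2DS/H) gives Q*² = 2DS/H.
From Q* = √(2DS/H): H = 2DS / Q*² = 2 × 36,000 × 373 / 999.2² = 26.8990.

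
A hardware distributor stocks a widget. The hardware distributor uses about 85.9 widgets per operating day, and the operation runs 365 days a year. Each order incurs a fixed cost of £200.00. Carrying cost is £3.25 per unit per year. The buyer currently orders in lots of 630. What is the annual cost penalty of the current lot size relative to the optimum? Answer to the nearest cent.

Extra cost ≈ £4,592.92 per year

Annual demand D = 85.9 × 365 = 31,353.5.
EOQ = √(2DS/H) = √(2 × 31,353.5 × 200 / 3.25) ≈ 1964.41.
Cost at Q* = (D/Q*)S + (Q*/2)H = √(2DSH) ≈ £6,384.32.
Cost at Q = 630: (31,353.5/630)×200 + (630/2)×3.25 = £9,953.49 + £1,023.75 = £10,977.24.
Excess = £10,977.24 − £6,384.32 = £4,592.92.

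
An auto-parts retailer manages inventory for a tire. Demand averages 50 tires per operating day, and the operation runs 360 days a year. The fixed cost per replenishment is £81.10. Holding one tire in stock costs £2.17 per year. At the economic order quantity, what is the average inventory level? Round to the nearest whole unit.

Average inventory ≈ 580 tires

Annual demand D = 50 × 360 = 18,000.
The optimal lot size = √(2DS/H) = √(2 × 18,000 × 81.1 / 2.17) ≈ 1159.93.
Average inventory = Q*/2 ≈ 1159.93 / 2 = 579.965.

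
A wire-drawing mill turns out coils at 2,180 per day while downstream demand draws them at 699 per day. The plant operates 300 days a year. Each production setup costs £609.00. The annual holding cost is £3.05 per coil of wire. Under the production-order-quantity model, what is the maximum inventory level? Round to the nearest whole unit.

I_max ≈ 7,543 coils

Annual demand D = 699 × 300 = 209,700.
Production build-up factor (1 − d/p) = 1 − 699/2,180 = 0.6794.
Q* = √(2DS / (H(1 − d/p))) = √(2 × 209,700 × 609 / (3.05 × 0.6794)).
= √(255,414,600 / 2.072) ≈ 11102.574.
Maximum inventory = Q*(1 − d/p) = 11102.574 × 0.6794 ≈ 7542.620.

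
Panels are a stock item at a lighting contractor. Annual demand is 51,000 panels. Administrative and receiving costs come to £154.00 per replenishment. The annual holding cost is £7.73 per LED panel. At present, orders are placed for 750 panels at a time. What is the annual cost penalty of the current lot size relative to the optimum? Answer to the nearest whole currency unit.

Extra cost ≈ £2,352 per year

EOQ = √(2DS/H) = √(2 × 51,000 × 154 / 7.73) ≈ 1425.51.
Cost at Q* = (D/Q*)S + (Q*/2)H = √(2DSH) ≈ £11,019.20.
Cost at Q = 750: (51,000/750)×154 + (750/2)×7.73 = £10,472.00 + £2,898.75 = £13,370.75.
Excess = £13,370.75 − £11,019.20 = £2,351.55.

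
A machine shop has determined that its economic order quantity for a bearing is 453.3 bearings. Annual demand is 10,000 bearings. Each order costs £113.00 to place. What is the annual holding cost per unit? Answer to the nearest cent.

H ≈ £11.00

Squaring Q* = √(2DS/H) gives Q*² = 2DS/H.
From Q* = √(2DS/H): H = 2DS / Q*² = 2 × 10,000 × 113 / 453.3² = 10.9986.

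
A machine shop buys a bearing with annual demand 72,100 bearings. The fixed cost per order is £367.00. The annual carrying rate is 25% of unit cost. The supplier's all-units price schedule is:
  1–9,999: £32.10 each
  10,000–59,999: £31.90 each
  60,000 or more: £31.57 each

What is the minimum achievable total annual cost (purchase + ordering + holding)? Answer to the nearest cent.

Holding cost per unit per year at price C is H = 0.25·C.
Candidates are each tier's EOQ (if it falls in that tier) and each price-break quantity.
EOQ at £32.10 = 2568.0 (feasible in tier 1): TC = 72,100×£32.10 + (72,100/2568.0)×367 + (2568.0/2)×0.25×£32.10 = £2,335,018.11.
EOQ at £31.90 = 2576.0 < 10000, so use break Q=10000: TC = 72,100×£31.90 + (72,100/10000.0)×367 + (10000.0/2)×0.25×£31.90 = £2,342,511.07.
EOQ at £31.57 = 2589.5 < 60000, so use break Q=60000: TC = 72,100×£31.57 + (72,100/60000.0)×367 + (60000.0/2)×0.25×£31.57 = £2,513,413.01.
Lowest total cost among the candidates is at Q = 2568.0.

TC* ≈ £2,335,018.11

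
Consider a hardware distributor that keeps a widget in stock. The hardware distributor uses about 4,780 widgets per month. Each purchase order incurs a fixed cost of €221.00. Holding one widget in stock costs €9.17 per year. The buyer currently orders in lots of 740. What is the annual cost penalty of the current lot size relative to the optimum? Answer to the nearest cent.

Extra cost ≈ €5,275.83 per year

Annual demand D = 4,780 × 12 = 57,360.
EOQ = √(2DS/H) = √(2 × 57,360 × 221 / 9.17) ≈ 1662.77.
Cost at Q* = (D/Q*)S + (Q*/2)H = √(2DSH) ≈ €15,247.56.
Cost at Q = 740: (57,360/740)×221 + (740/2)×9.17 = €17,130.49 + €3,392.90 = €20,523.39.
Excess = €20,523.39 − €15,247.56 = €5,275.83.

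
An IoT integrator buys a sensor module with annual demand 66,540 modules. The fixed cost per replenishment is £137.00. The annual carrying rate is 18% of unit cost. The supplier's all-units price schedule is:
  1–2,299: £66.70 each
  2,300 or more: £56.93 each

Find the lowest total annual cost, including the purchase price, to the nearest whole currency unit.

Holding cost per unit per year at price C is H = 0.18·C.
Candidates are each tier's EOQ (if it falls in that tier) and each price-break quantity.
EOQ at £66.70 = 1232.3 (feasible in tier 1): TC = 66,540×£66.70 + (66,540/1232.3)×137 + (1232.3/2)×0.18×£66.70 = £4,453,013.03.
EOQ at £56.93 = 1333.9 < 2300, so use break Q=2300: TC = 66,540×£56.93 + (66,540/2300.0)×137 + (2300.0/2)×0.18×£56.93 = £3,803,870.18.
Lowest total cost among the candidates is at Q = 2300.0.

TC* ≈ £3,803,870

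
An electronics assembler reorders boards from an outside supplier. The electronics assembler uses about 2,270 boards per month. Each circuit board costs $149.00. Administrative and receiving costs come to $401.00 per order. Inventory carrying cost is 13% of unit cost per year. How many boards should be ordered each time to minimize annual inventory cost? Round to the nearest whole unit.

Annual demand D = 2,270 × 12 = 27,240.
Holding cost H = 0.13 × $149.00 = $19.3700 per unit per year.
EOQ = √(2DS / H) = √(2 × 27,240 × 401 / 19.37).
= √(21,846,480 / 19.37) = √1,127,851.3165 ≈ 1062.003.

Q* ≈ 1,062 boards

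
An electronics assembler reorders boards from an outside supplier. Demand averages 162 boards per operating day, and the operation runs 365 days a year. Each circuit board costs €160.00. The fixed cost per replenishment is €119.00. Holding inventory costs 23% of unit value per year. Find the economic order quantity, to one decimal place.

Q* ≈ 618.4 boards

Annual demand D = 162 × 365 = 59,130.
Holding cost H = 0.23 × €160.00 = €36.8000 per unit per year.
EOQ = √(2DS / H) = √(2 × 59,130 × 119 / 36.8).
= √(14,072,940 / 36.8) = √382,416.8478 ≈ 618.399.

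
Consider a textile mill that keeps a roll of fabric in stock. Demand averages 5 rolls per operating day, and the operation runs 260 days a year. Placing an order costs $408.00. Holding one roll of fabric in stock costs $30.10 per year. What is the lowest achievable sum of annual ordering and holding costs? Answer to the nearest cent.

Annual demand D = 5 × 260 = 1,300.
Q* = √(2DS/H) = √(2 × 1,300 × 408 / 30.1) ≈ 187.73.
At Q*, ordering cost (D/Q*)S equals holding cost (Q*/2)H, each = √(DSH/2).
Minimum total = √(2DSH) = √(2 × 1,300 × 408 × 30.1) ≈ 5650.671.

TC* ≈ $5,650.67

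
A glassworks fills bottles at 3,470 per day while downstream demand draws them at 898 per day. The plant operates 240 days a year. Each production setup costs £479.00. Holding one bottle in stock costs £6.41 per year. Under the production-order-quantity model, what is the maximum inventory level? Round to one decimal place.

I_max ≈ 4,886.2 bottles

Annual demand D = 898 × 240 = 215,520.
Production build-up factor (1 − d/p) = 1 − 898/3,470 = 0.7412.
Q* = √(2DS / (H(1 − d/p))) = √(2 × 215,520 × 479 / (6.41 × 0.7412)).
= √(206,468,160 / 4.7512) ≈ 6592.145.
Maximum inventory = Q*(1 − d/p) = 6592.145 × 0.7412 ≈ 4886.167.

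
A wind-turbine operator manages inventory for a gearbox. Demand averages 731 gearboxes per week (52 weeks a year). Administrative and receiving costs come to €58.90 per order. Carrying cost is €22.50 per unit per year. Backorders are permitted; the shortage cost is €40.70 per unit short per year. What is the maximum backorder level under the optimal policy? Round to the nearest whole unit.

S* ≈ 198 gearboxes

Annual demand D = 731 × 52 = 38,012.
With planned backorders, Q* = √(2DS/H) · √((H+B)/B).
√(2DS/H) = √(2 × 38,012 × 58.9 / 22.5) = 446.110.
√((H+B)/B) = √((22.5+40.7)/40.7) = 1.2461.
Q* ≈ 555.908.
S* = Q* · H/(H+B) = 555.908 × 22.5/63.2 ≈ 197.910.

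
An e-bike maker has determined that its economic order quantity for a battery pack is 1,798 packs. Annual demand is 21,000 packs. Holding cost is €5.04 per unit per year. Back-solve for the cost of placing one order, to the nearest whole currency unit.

S ≈ €388

Squaring Q* = √(2DS/H) gives Q*² = 2DS/H.
From Q* = √(2DS/H): S = Q*²H / (2D) = 1,798² × 5.04 / (2 × 21,000) = 387.9365.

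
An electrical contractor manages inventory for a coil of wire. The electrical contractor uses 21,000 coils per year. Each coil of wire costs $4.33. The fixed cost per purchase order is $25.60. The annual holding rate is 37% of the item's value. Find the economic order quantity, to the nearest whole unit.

Holding cost H = 0.37 × $4.33 = $1.6021 per unit per year.
EOQ = √(2DS / H) = √(2 × 21,000 × 25.6 / 1.6021).
= √(1,075,200 / 1.6021) = √671,119.1561 ≈ 819.219.

Q* ≈ 819 coils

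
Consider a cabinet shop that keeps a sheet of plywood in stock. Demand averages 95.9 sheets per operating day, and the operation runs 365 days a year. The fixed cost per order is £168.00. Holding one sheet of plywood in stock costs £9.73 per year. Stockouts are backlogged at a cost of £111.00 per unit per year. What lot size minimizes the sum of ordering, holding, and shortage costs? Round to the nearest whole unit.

Annual demand D = 95.9 × 365 = 35,003.5.
With planned backorders, Q* = √(2DS/H) · √((H+B)/B).
√(2DS/H) = √(2 × 35,003.5 × 168 / 9.73) = 1099.433.
√((H+B)/B) = √((9.73+111)/111) = 1.0429.
Q* ≈ 1146.608.

Q* ≈ 1,147 sheets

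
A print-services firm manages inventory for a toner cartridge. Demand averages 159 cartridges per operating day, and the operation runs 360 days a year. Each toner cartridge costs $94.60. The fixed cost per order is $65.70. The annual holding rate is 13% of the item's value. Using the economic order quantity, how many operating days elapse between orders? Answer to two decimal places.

Annual demand D = 159 × 360 = 57,240.
Holding cost H = 0.13 × $94.60 = $12.2980 per unit per year.
The optimal lot size = √(2DS/H) = √(2 × 57,240 × 65.7 / 12.298) ≈ 782.04.
Cycle time = Q*/D × 360 = 782.04 / 57,240 × 360 ≈ 4.919 days.

T ≈ 4.92 days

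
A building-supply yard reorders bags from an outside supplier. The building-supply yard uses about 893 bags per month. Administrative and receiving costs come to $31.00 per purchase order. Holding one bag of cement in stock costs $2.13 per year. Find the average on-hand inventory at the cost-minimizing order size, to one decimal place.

Annual demand D = 893 × 12 = 10,716.
Q* = √(2DS/H) = √(2 × 10,716 × 31 / 2.13) ≈ 558.50.
Average inventory = Q*/2 ≈ 558.50 / 2 = 279.249.

Average inventory ≈ 279.2 bags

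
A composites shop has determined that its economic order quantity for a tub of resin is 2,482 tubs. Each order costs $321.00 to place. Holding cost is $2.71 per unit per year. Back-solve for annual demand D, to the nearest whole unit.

D ≈ 26,004 tubs per year

Invert the EOQ relation Q*² = 2DS/H.
From Q* = √(2DS/H): D = Q*²H / (2S) = 2,482² × 2.71 / (2 × 321) = 26003.860.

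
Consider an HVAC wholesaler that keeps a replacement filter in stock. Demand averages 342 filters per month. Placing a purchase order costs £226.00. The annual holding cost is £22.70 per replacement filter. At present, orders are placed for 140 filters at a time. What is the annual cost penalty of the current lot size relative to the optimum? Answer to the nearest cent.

Annual demand D = 342 × 12 = 4,104.
EOQ = √(2DS/H) = √(2 × 4,104 × 226 / 22.7) ≈ 285.86.
Cost at Q* = (D/Q*)S + (Q*/2)H = √(2DSH) ≈ £6,489.12.
Cost at Q = 140: (4,104/140)×226 + (140/2)×22.7 = £6,625.03 + £1,589.00 = £8,214.03.
Excess = £8,214.03 − £6,489.12 = £1,724.91.

Extra cost ≈ £1,724.91 per year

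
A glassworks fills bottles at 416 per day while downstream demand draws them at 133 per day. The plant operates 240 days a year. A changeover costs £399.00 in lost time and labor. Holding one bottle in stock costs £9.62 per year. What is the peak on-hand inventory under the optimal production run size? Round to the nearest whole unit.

I_max ≈ 1,342 bottles

Annual demand D = 133 × 240 = 31,920.
Production build-up factor (1 − d/p) = 1 − 133/416 = 0.6803.
Q* = √(2DS / (H(1 − d/p))) = √(2 × 31,920 × 399 / (9.62 × 0.6803)).
= √(25,472,160 / 6.5444) ≈ 1972.871.
Maximum inventory = Q*(1 − d/p) = 1972.871 × 0.6803 ≈ 1342.122.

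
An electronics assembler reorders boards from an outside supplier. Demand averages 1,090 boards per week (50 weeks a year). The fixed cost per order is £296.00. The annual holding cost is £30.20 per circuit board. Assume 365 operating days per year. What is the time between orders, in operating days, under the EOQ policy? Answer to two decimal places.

T ≈ 6.92 days

Annual demand D = 1,090 × 50 = 54,500.
The optimal lot size = √(2DS/H) = √(2 × 54,500 × 296 / 30.2) ≈ 1033.61.
Cycle time = Q*/D × 365 = 1033.61 / 54,500 × 365 ≈ 6.922 days.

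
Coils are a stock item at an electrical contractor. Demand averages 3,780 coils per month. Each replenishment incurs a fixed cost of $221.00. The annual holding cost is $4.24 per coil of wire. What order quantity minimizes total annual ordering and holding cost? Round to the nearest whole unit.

Q* ≈ 2,175 coils

Annual demand D = 3,780 × 12 = 45,360.
EOQ = √(2DS / H) = √(2 × 45,360 × 221 / 4.24).
= √(20,049,120 / 4.24) = √4,728,566.0377 ≈ 2174.527.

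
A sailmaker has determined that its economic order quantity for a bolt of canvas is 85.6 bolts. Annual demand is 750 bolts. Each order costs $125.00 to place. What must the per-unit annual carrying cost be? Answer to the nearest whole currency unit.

H ≈ $26

Squaring Q* = √(2DS/H) gives Q*² = 2DS/H.
From Q* = √(2DS/H): H = 2DS / Q*² = 2 × 750 × 125 / 85.6² = 25.5890.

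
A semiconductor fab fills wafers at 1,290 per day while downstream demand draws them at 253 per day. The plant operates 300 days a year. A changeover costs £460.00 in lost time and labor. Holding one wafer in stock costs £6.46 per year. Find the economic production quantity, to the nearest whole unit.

Annual demand D = 253 × 300 = 75,900.
Production build-up factor (1 − d/p) = 1 − 253/1,290 = 0.8039.
Q* = √(2DS / (H(1 − d/p))) = √(2 × 75,900 × 460 / (6.46 × 0.8039)).
= √(69,828,000 / 5.193) ≈ 3666.942.

Q* ≈ 3,667 wafers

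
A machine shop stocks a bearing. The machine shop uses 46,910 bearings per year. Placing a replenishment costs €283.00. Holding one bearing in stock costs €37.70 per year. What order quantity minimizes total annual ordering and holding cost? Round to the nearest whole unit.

Q* ≈ 839 bearings

EOQ = √(2DS / H) = √(2 × 46,910 × 283 / 37.7).
= √(26,551,060 / 37.7) = √704,272.1485 ≈ 839.209.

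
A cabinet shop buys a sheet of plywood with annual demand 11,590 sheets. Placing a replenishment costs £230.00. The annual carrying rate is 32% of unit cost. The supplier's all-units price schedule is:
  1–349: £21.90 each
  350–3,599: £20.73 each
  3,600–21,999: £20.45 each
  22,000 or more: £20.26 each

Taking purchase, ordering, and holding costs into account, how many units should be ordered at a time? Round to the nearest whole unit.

Q* ≈ 896 sheets

Holding cost per unit per year at price C is H = 0.32·C.
For each price level, check whether its EOQ is feasible; otherwise the best quantity at that price is the breakpoint.
Tier 1 (£21.90): EOQ = 872.2 exceeds tier's upper bound 349, so this tier is dominated.
EOQ at £20.73 = 896.5 (feasible in tier 2): TC = 11,590×£20.73 + (11,590/896.5)×230 + (896.5/2)×0.32×£20.73 = £246,207.66.
EOQ at £20.45 = 902.6 < 3600, so use break Q=3600: TC = 11,590×£20.45 + (11,590/3600.0)×230 + (3600.0/2)×0.32×£20.45 = £249,535.17.
EOQ at £20.26 = 906.8 < 22000, so use break Q=22000: TC = 11,590×£20.26 + (11,590/22000.0)×230 + (22000.0/2)×0.32×£20.26 = £306,249.77.
Lowest total cost is £246,207.66 at Q = 896.5.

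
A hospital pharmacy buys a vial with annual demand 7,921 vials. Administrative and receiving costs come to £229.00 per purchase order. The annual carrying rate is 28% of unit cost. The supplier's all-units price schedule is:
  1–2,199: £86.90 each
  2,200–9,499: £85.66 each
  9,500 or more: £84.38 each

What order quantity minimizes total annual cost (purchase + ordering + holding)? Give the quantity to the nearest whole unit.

Q* ≈ 386 vials

Holding cost per unit per year at price C is H = 0.28·C.
Candidates are each tier's EOQ (if it falls in that tier) and each price-break quantity.
EOQ at £86.90 = 386.1 (feasible in tier 1): TC = 7,921×£86.90 + (7,921/386.1)×229 + (386.1/2)×0.28×£86.90 = £697,730.22.
EOQ at £85.66 = 388.9 < 2200, so use break Q=2200: TC = 7,921×£85.66 + (7,921/2200.0)×229 + (2200.0/2)×0.28×£85.66 = £705,720.64.
EOQ at £84.38 = 391.9 < 9500, so use break Q=9500: TC = 7,921×£84.38 + (7,921/9500.0)×229 + (9500.0/2)×0.28×£84.38 = £780,790.32.
Lowest total cost is £697,730.22 at Q = 386.1.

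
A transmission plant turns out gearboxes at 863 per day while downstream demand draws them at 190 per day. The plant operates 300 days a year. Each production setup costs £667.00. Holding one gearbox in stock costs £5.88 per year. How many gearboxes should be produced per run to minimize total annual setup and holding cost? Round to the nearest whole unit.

Annual demand D = 190 × 300 = 57,000.
Production build-up factor (1 − d/p) = 1 − 190/863 = 0.7798.
Q* = √(2DS / (H(1 − d/p))) = √(2 × 57,000 × 667 / (5.88 × 0.7798)).
= √(76,038,000 / 4.5854) ≈ 4072.157.

Q* ≈ 4,072 gearboxes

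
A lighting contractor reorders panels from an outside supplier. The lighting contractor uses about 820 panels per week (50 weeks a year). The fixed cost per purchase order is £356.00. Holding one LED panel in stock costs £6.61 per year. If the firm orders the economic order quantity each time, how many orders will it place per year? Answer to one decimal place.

N ≈ 19.5 orders per year

Annual demand D = 820 × 50 = 41,000.
The optimal lot size = √(2DS/H) = √(2 × 41,000 × 356 / 6.61) ≈ 2101.51.
Orders per year = D / Q* = 41,000 / 2101.51 ≈ 19.510.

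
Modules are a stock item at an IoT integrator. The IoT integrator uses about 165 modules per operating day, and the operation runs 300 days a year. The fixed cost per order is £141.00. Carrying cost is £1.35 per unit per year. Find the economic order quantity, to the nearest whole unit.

Annual demand D = 165 × 300 = 49,500.
EOQ = √(2DS / H) = √(2 × 49,500 × 141 / 1.35).
= √(13,959,000 / 1.35) = √10,340,000 ≈ 3215.587.

Q* ≈ 3,216 modules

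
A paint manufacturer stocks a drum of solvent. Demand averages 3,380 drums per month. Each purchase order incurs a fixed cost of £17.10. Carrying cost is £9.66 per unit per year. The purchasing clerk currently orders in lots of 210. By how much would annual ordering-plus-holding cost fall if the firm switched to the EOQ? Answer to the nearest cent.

Annual demand D = 3,380 × 12 = 40,560.
EOQ = √(2DS/H) = √(2 × 40,560 × 17.1 / 9.66) ≈ 378.94.
Cost at Q* = (D/Q*)S + (Q*/2)H = √(2DSH) ≈ £3,660.59.
Cost at Q = 210: (40,560/210)×17.1 + (210/2)×9.66 = £3,302.74 + £1,014.30 = £4,317.04.
Excess = £4,317.04 − £3,660.59 = £656.46.

Extra cost ≈ £656.46 per year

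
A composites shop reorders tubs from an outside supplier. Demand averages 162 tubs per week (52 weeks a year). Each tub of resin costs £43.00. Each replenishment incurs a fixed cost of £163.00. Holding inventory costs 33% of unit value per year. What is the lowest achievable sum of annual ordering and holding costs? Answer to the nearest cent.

Annual demand D = 162 × 52 = 8,424.
Holding cost H = 0.33 × £43.00 = £14.1900 per unit per year.
Q* = √(2DS/H) = √(2 × 8,424 × 163 / 14.19) ≈ 439.92.
At Q*, ordering cost (D/Q*)S equals holding cost (Q*/2)H, each = √(DSH/2).
Minimum total = √(2DSH) = √(2 × 8,424 × 163 × 14.19) ≈ 6242.509.

TC* ≈ £6,242.51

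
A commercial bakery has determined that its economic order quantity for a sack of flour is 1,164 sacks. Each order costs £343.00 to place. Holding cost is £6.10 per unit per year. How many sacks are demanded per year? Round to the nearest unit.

Squaring Q* = √(2DS/H) gives Q*² = 2DS/H.
From Q* = √(2DS/H): D = Q*²H / (2S) = 1,164² × 6.1 / (2 × 343) = 12047.909.

D ≈ 12,048 sacks per year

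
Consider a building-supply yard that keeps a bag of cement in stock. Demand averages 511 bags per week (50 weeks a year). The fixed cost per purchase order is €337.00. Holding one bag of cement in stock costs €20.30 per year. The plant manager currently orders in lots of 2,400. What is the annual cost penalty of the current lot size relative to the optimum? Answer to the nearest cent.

Extra cost ≈ €9,250.58 per year

Annual demand D = 511 × 50 = 25,550.
EOQ = √(2DS/H) = √(2 × 25,550 × 337 / 20.3) ≈ 921.04.
Cost at Q* = (D/Q*)S + (Q*/2)H = √(2DSH) ≈ €18,697.06.
Cost at Q = 2,400: (25,550/2,400)×337 + (2,400/2)×20.3 = €3,587.65 + €24,360.00 = €27,947.65.
Excess = €27,947.65 − €18,697.06 = €9,250.58.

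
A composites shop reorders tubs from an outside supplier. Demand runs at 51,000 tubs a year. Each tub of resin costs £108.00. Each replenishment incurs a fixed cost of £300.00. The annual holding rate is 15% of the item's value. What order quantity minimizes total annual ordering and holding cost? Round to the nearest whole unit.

Holding cost H = 0.15 × £108.00 = £16.2000 per unit per year.
EOQ = √(2DS / H) = √(2 × 51,000 × 300 / 16.2).
= √(30,600,000 / 16.2) = √1,888,888.8889 ≈ 1374.369.

Q* ≈ 1,374 tubs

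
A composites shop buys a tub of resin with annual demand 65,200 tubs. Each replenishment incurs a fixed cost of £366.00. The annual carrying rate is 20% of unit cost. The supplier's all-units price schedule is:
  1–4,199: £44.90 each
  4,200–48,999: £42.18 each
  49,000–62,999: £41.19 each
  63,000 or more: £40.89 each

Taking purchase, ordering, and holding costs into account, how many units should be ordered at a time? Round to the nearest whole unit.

Q* ≈ 4,200 tubs

Holding cost per unit per year at price C is H = 0.20·C.
For each price level, check whether its EOQ is feasible; otherwise the best quantity at that price is the breakpoint.
EOQ at £44.90 = 2305.4 (feasible in tier 1): TC = 65,200×£44.90 + (65,200/2305.4)×366 + (2305.4/2)×0.20×£44.90 = £2,948,182.25.
EOQ at £42.18 = 2378.5 < 4200, so use break Q=4200: TC = 65,200×£42.18 + (65,200/4200.0)×366 + (4200.0/2)×0.20×£42.18 = £2,773,533.31.
EOQ at £41.19 = 2407.0 < 49000, so use break Q=49000: TC = 65,200×£41.19 + (65,200/49000.0)×366 + (49000.0/2)×0.20×£41.19 = £2,887,906.00.
EOQ at £40.89 = 2415.8 < 63000, so use break Q=63000: TC = 65,200×£40.89 + (65,200/63000.0)×366 + (63000.0/2)×0.20×£40.89 = £2,924,013.78.
Lowest total cost is £2,773,533.31 at Q = 4200.0.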